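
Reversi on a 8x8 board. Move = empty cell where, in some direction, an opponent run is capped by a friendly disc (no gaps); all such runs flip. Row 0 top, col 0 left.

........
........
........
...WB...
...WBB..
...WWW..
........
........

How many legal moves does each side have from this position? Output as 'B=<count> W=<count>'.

-- B to move --
(2,2): flips 1 -> legal
(2,3): no bracket -> illegal
(2,4): no bracket -> illegal
(3,2): flips 1 -> legal
(4,2): flips 1 -> legal
(4,6): no bracket -> illegal
(5,2): flips 1 -> legal
(5,6): no bracket -> illegal
(6,2): flips 1 -> legal
(6,3): flips 1 -> legal
(6,4): flips 1 -> legal
(6,5): flips 1 -> legal
(6,6): flips 1 -> legal
B mobility = 9
-- W to move --
(2,3): no bracket -> illegal
(2,4): flips 2 -> legal
(2,5): flips 1 -> legal
(3,5): flips 3 -> legal
(3,6): flips 1 -> legal
(4,6): flips 2 -> legal
(5,6): no bracket -> illegal
W mobility = 5

Answer: B=9 W=5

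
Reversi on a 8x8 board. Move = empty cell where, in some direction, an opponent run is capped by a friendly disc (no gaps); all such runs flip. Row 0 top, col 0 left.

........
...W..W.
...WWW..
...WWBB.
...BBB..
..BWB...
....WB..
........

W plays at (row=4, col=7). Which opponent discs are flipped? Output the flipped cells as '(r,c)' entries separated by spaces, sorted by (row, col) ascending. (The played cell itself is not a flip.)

Dir NW: opp run (3,6) capped by W -> flip
Dir N: first cell '.' (not opp) -> no flip
Dir NE: edge -> no flip
Dir W: first cell '.' (not opp) -> no flip
Dir E: edge -> no flip
Dir SW: first cell '.' (not opp) -> no flip
Dir S: first cell '.' (not opp) -> no flip
Dir SE: edge -> no flip

Answer: (3,6)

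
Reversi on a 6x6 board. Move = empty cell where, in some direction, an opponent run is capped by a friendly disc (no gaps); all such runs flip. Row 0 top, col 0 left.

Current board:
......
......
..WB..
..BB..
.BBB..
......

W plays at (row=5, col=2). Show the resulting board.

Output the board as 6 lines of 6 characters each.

Place W at (5,2); scan 8 dirs for brackets.
Dir NW: opp run (4,1), next='.' -> no flip
Dir N: opp run (4,2) (3,2) capped by W -> flip
Dir NE: opp run (4,3), next='.' -> no flip
Dir W: first cell '.' (not opp) -> no flip
Dir E: first cell '.' (not opp) -> no flip
Dir SW: edge -> no flip
Dir S: edge -> no flip
Dir SE: edge -> no flip
All flips: (3,2) (4,2)

Answer: ......
......
..WB..
..WB..
.BWB..
..W...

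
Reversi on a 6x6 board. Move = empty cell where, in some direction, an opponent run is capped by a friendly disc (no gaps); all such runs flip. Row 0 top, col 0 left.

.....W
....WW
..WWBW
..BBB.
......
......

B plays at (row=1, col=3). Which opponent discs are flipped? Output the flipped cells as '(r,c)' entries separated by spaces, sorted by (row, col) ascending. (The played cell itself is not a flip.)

Dir NW: first cell '.' (not opp) -> no flip
Dir N: first cell '.' (not opp) -> no flip
Dir NE: first cell '.' (not opp) -> no flip
Dir W: first cell '.' (not opp) -> no flip
Dir E: opp run (1,4) (1,5), next=edge -> no flip
Dir SW: opp run (2,2), next='.' -> no flip
Dir S: opp run (2,3) capped by B -> flip
Dir SE: first cell 'B' (not opp) -> no flip

Answer: (2,3)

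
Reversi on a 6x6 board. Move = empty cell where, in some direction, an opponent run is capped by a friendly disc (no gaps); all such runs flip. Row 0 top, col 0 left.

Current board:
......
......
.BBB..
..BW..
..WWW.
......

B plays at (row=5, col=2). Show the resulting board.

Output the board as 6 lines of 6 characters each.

Place B at (5,2); scan 8 dirs for brackets.
Dir NW: first cell '.' (not opp) -> no flip
Dir N: opp run (4,2) capped by B -> flip
Dir NE: opp run (4,3), next='.' -> no flip
Dir W: first cell '.' (not opp) -> no flip
Dir E: first cell '.' (not opp) -> no flip
Dir SW: edge -> no flip
Dir S: edge -> no flip
Dir SE: edge -> no flip
All flips: (4,2)

Answer: ......
......
.BBB..
..BW..
..BWW.
..B...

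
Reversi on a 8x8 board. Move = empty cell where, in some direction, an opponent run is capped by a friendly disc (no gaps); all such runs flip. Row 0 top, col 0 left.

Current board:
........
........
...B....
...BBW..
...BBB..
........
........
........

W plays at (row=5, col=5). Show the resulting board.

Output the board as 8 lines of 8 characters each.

Answer: ........
........
...B....
...BBW..
...BBW..
.....W..
........
........

Derivation:
Place W at (5,5); scan 8 dirs for brackets.
Dir NW: opp run (4,4) (3,3), next='.' -> no flip
Dir N: opp run (4,5) capped by W -> flip
Dir NE: first cell '.' (not opp) -> no flip
Dir W: first cell '.' (not opp) -> no flip
Dir E: first cell '.' (not opp) -> no flip
Dir SW: first cell '.' (not opp) -> no flip
Dir S: first cell '.' (not opp) -> no flip
Dir SE: first cell '.' (not opp) -> no flip
All flips: (4,5)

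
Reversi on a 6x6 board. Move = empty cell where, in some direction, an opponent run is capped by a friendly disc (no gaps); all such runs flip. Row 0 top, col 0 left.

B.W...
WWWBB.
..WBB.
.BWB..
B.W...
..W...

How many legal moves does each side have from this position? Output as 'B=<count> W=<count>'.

Answer: B=6 W=9

Derivation:
-- B to move --
(0,1): flips 1 -> legal
(0,3): no bracket -> illegal
(2,0): flips 1 -> legal
(2,1): flips 1 -> legal
(4,1): flips 1 -> legal
(4,3): no bracket -> illegal
(5,1): flips 1 -> legal
(5,3): flips 1 -> legal
B mobility = 6
-- W to move --
(0,1): no bracket -> illegal
(0,3): no bracket -> illegal
(0,4): flips 1 -> legal
(0,5): flips 2 -> legal
(1,5): flips 4 -> legal
(2,0): flips 1 -> legal
(2,1): no bracket -> illegal
(2,5): flips 2 -> legal
(3,0): flips 1 -> legal
(3,4): flips 2 -> legal
(3,5): flips 2 -> legal
(4,1): no bracket -> illegal
(4,3): no bracket -> illegal
(4,4): flips 1 -> legal
(5,0): no bracket -> illegal
(5,1): no bracket -> illegal
W mobility = 9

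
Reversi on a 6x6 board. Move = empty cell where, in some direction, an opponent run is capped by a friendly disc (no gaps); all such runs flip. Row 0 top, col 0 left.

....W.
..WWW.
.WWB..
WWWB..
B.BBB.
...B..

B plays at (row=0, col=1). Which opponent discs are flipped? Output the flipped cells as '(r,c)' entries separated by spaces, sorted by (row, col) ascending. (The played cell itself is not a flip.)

Dir NW: edge -> no flip
Dir N: edge -> no flip
Dir NE: edge -> no flip
Dir W: first cell '.' (not opp) -> no flip
Dir E: first cell '.' (not opp) -> no flip
Dir SW: first cell '.' (not opp) -> no flip
Dir S: first cell '.' (not opp) -> no flip
Dir SE: opp run (1,2) capped by B -> flip

Answer: (1,2)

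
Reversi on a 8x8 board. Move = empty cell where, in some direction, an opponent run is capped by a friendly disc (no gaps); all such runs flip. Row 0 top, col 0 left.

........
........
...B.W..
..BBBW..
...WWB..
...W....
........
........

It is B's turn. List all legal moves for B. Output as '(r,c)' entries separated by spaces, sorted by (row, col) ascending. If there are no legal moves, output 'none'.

(1,4): no bracket -> illegal
(1,5): flips 2 -> legal
(1,6): flips 1 -> legal
(2,4): no bracket -> illegal
(2,6): no bracket -> illegal
(3,6): flips 1 -> legal
(4,2): flips 2 -> legal
(4,6): no bracket -> illegal
(5,2): flips 1 -> legal
(5,4): flips 2 -> legal
(5,5): flips 1 -> legal
(6,2): no bracket -> illegal
(6,3): flips 2 -> legal
(6,4): no bracket -> illegal

Answer: (1,5) (1,6) (3,6) (4,2) (5,2) (5,4) (5,5) (6,3)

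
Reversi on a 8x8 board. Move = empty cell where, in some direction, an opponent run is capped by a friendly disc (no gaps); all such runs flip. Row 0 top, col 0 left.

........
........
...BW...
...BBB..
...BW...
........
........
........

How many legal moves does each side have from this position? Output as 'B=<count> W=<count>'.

-- B to move --
(1,3): flips 1 -> legal
(1,4): flips 1 -> legal
(1,5): flips 1 -> legal
(2,5): flips 1 -> legal
(4,5): flips 1 -> legal
(5,3): flips 1 -> legal
(5,4): flips 1 -> legal
(5,5): flips 1 -> legal
B mobility = 8
-- W to move --
(1,2): no bracket -> illegal
(1,3): no bracket -> illegal
(1,4): no bracket -> illegal
(2,2): flips 2 -> legal
(2,5): no bracket -> illegal
(2,6): flips 1 -> legal
(3,2): no bracket -> illegal
(3,6): no bracket -> illegal
(4,2): flips 2 -> legal
(4,5): no bracket -> illegal
(4,6): flips 1 -> legal
(5,2): no bracket -> illegal
(5,3): no bracket -> illegal
(5,4): no bracket -> illegal
W mobility = 4

Answer: B=8 W=4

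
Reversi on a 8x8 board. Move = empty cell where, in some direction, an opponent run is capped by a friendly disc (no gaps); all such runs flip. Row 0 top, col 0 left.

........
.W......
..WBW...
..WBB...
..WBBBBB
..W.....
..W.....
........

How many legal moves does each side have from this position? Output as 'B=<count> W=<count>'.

Answer: B=9 W=5

Derivation:
-- B to move --
(0,0): flips 2 -> legal
(0,1): no bracket -> illegal
(0,2): no bracket -> illegal
(1,0): no bracket -> illegal
(1,2): no bracket -> illegal
(1,3): no bracket -> illegal
(1,4): flips 1 -> legal
(1,5): flips 1 -> legal
(2,0): no bracket -> illegal
(2,1): flips 2 -> legal
(2,5): flips 1 -> legal
(3,1): flips 1 -> legal
(3,5): no bracket -> illegal
(4,1): flips 2 -> legal
(5,1): flips 1 -> legal
(5,3): no bracket -> illegal
(6,1): flips 1 -> legal
(6,3): no bracket -> illegal
(7,1): no bracket -> illegal
(7,2): no bracket -> illegal
(7,3): no bracket -> illegal
B mobility = 9
-- W to move --
(1,2): no bracket -> illegal
(1,3): no bracket -> illegal
(1,4): flips 1 -> legal
(2,5): flips 2 -> legal
(3,5): flips 2 -> legal
(3,6): no bracket -> illegal
(3,7): no bracket -> illegal
(5,3): no bracket -> illegal
(5,4): flips 3 -> legal
(5,5): flips 2 -> legal
(5,6): no bracket -> illegal
(5,7): no bracket -> illegal
W mobility = 5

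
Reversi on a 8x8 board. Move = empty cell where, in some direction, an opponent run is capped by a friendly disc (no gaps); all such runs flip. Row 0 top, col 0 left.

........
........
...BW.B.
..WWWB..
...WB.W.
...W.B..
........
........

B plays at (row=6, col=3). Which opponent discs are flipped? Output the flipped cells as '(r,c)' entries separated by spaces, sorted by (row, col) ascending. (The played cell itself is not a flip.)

Dir NW: first cell '.' (not opp) -> no flip
Dir N: opp run (5,3) (4,3) (3,3) capped by B -> flip
Dir NE: first cell '.' (not opp) -> no flip
Dir W: first cell '.' (not opp) -> no flip
Dir E: first cell '.' (not opp) -> no flip
Dir SW: first cell '.' (not opp) -> no flip
Dir S: first cell '.' (not opp) -> no flip
Dir SE: first cell '.' (not opp) -> no flip

Answer: (3,3) (4,3) (5,3)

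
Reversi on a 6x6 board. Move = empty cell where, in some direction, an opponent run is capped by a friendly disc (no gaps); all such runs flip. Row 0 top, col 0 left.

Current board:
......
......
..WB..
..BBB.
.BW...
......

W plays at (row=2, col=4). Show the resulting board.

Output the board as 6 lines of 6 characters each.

Place W at (2,4); scan 8 dirs for brackets.
Dir NW: first cell '.' (not opp) -> no flip
Dir N: first cell '.' (not opp) -> no flip
Dir NE: first cell '.' (not opp) -> no flip
Dir W: opp run (2,3) capped by W -> flip
Dir E: first cell '.' (not opp) -> no flip
Dir SW: opp run (3,3) capped by W -> flip
Dir S: opp run (3,4), next='.' -> no flip
Dir SE: first cell '.' (not opp) -> no flip
All flips: (2,3) (3,3)

Answer: ......
......
..WWW.
..BWB.
.BW...
......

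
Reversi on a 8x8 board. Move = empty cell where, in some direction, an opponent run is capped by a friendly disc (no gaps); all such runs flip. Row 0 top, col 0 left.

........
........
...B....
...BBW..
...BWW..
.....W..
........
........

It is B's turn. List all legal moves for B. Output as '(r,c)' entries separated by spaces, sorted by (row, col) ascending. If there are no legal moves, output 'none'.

(2,4): no bracket -> illegal
(2,5): no bracket -> illegal
(2,6): no bracket -> illegal
(3,6): flips 1 -> legal
(4,6): flips 2 -> legal
(5,3): no bracket -> illegal
(5,4): flips 1 -> legal
(5,6): flips 1 -> legal
(6,4): no bracket -> illegal
(6,5): no bracket -> illegal
(6,6): flips 2 -> legal

Answer: (3,6) (4,6) (5,4) (5,6) (6,6)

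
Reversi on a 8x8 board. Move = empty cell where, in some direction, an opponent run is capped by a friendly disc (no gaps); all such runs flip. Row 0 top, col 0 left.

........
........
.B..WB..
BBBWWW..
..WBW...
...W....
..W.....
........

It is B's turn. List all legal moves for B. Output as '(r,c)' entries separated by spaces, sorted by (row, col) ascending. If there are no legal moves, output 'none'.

(1,3): no bracket -> illegal
(1,4): no bracket -> illegal
(1,5): no bracket -> illegal
(2,2): no bracket -> illegal
(2,3): flips 2 -> legal
(2,6): no bracket -> illegal
(3,6): flips 3 -> legal
(4,1): flips 1 -> legal
(4,5): flips 2 -> legal
(4,6): no bracket -> illegal
(5,1): no bracket -> illegal
(5,2): flips 1 -> legal
(5,4): no bracket -> illegal
(5,5): no bracket -> illegal
(6,1): no bracket -> illegal
(6,3): flips 1 -> legal
(6,4): flips 2 -> legal
(7,1): no bracket -> illegal
(7,2): no bracket -> illegal
(7,3): no bracket -> illegal

Answer: (2,3) (3,6) (4,1) (4,5) (5,2) (6,3) (6,4)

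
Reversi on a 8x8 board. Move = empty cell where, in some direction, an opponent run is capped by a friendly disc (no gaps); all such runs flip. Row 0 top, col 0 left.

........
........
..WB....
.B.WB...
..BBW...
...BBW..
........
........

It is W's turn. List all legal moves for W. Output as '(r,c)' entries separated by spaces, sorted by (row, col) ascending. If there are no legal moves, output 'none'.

(1,2): no bracket -> illegal
(1,3): flips 1 -> legal
(1,4): no bracket -> illegal
(2,0): no bracket -> illegal
(2,1): no bracket -> illegal
(2,4): flips 2 -> legal
(2,5): no bracket -> illegal
(3,0): no bracket -> illegal
(3,2): no bracket -> illegal
(3,5): flips 1 -> legal
(4,0): flips 1 -> legal
(4,1): flips 2 -> legal
(4,5): no bracket -> illegal
(5,1): flips 1 -> legal
(5,2): flips 2 -> legal
(6,2): flips 1 -> legal
(6,3): flips 2 -> legal
(6,4): flips 1 -> legal
(6,5): no bracket -> illegal

Answer: (1,3) (2,4) (3,5) (4,0) (4,1) (5,1) (5,2) (6,2) (6,3) (6,4)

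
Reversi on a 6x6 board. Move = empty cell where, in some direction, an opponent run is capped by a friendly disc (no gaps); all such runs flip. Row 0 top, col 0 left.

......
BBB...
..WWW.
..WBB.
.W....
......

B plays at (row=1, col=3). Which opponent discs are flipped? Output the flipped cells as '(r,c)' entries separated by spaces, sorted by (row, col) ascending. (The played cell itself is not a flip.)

Dir NW: first cell '.' (not opp) -> no flip
Dir N: first cell '.' (not opp) -> no flip
Dir NE: first cell '.' (not opp) -> no flip
Dir W: first cell 'B' (not opp) -> no flip
Dir E: first cell '.' (not opp) -> no flip
Dir SW: opp run (2,2), next='.' -> no flip
Dir S: opp run (2,3) capped by B -> flip
Dir SE: opp run (2,4), next='.' -> no flip

Answer: (2,3)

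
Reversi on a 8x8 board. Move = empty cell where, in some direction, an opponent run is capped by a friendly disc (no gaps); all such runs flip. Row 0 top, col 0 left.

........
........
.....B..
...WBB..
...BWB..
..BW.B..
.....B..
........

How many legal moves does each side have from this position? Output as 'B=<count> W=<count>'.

-- B to move --
(2,2): flips 2 -> legal
(2,3): flips 1 -> legal
(2,4): no bracket -> illegal
(3,2): flips 1 -> legal
(4,2): no bracket -> illegal
(5,4): flips 2 -> legal
(6,2): flips 2 -> legal
(6,3): flips 1 -> legal
(6,4): no bracket -> illegal
B mobility = 6
-- W to move --
(1,4): no bracket -> illegal
(1,5): no bracket -> illegal
(1,6): no bracket -> illegal
(2,3): no bracket -> illegal
(2,4): flips 1 -> legal
(2,6): flips 1 -> legal
(3,2): no bracket -> illegal
(3,6): flips 2 -> legal
(4,1): no bracket -> illegal
(4,2): flips 1 -> legal
(4,6): flips 1 -> legal
(5,1): flips 1 -> legal
(5,4): no bracket -> illegal
(5,6): no bracket -> illegal
(6,1): no bracket -> illegal
(6,2): no bracket -> illegal
(6,3): no bracket -> illegal
(6,4): no bracket -> illegal
(6,6): flips 1 -> legal
(7,4): no bracket -> illegal
(7,5): no bracket -> illegal
(7,6): no bracket -> illegal
W mobility = 7

Answer: B=6 W=7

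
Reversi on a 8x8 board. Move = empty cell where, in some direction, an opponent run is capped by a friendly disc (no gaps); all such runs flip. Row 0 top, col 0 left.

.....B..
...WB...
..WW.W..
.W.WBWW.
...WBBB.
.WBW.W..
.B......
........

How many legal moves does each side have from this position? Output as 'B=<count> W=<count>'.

-- B to move --
(0,2): no bracket -> illegal
(0,3): no bracket -> illegal
(0,4): no bracket -> illegal
(1,1): flips 2 -> legal
(1,2): flips 2 -> legal
(1,5): flips 2 -> legal
(1,6): flips 1 -> legal
(2,0): no bracket -> illegal
(2,1): no bracket -> illegal
(2,4): flips 1 -> legal
(2,6): flips 2 -> legal
(2,7): flips 1 -> legal
(3,0): no bracket -> illegal
(3,2): flips 2 -> legal
(3,7): flips 2 -> legal
(4,0): no bracket -> illegal
(4,1): flips 1 -> legal
(4,2): flips 1 -> legal
(4,7): flips 2 -> legal
(5,0): flips 1 -> legal
(5,4): flips 1 -> legal
(5,6): no bracket -> illegal
(6,0): no bracket -> illegal
(6,2): flips 1 -> legal
(6,3): no bracket -> illegal
(6,4): flips 1 -> legal
(6,5): flips 1 -> legal
(6,6): flips 1 -> legal
B mobility = 18
-- W to move --
(0,3): flips 1 -> legal
(0,4): no bracket -> illegal
(0,6): no bracket -> illegal
(1,5): flips 1 -> legal
(1,6): no bracket -> illegal
(2,4): no bracket -> illegal
(3,7): flips 1 -> legal
(4,1): no bracket -> illegal
(4,2): no bracket -> illegal
(4,7): flips 3 -> legal
(5,0): no bracket -> illegal
(5,4): flips 1 -> legal
(5,6): flips 3 -> legal
(5,7): flips 1 -> legal
(6,0): no bracket -> illegal
(6,2): no bracket -> illegal
(6,3): no bracket -> illegal
(7,0): flips 2 -> legal
(7,1): flips 1 -> legal
(7,2): no bracket -> illegal
W mobility = 9

Answer: B=18 W=9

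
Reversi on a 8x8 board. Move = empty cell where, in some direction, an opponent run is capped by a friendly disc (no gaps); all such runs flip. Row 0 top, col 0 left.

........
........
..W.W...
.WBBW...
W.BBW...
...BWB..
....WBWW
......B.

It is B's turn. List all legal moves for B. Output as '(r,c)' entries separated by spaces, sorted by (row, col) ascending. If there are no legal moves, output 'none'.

Answer: (1,1) (1,2) (1,5) (2,0) (2,5) (3,0) (3,5) (4,5) (5,6) (6,3) (7,3) (7,5) (7,7)

Derivation:
(1,1): flips 1 -> legal
(1,2): flips 1 -> legal
(1,3): no bracket -> illegal
(1,4): no bracket -> illegal
(1,5): flips 1 -> legal
(2,0): flips 1 -> legal
(2,1): no bracket -> illegal
(2,3): no bracket -> illegal
(2,5): flips 1 -> legal
(3,0): flips 1 -> legal
(3,5): flips 2 -> legal
(4,1): no bracket -> illegal
(4,5): flips 1 -> legal
(5,0): no bracket -> illegal
(5,1): no bracket -> illegal
(5,6): flips 1 -> legal
(5,7): no bracket -> illegal
(6,3): flips 1 -> legal
(7,3): flips 1 -> legal
(7,4): no bracket -> illegal
(7,5): flips 1 -> legal
(7,7): flips 1 -> legal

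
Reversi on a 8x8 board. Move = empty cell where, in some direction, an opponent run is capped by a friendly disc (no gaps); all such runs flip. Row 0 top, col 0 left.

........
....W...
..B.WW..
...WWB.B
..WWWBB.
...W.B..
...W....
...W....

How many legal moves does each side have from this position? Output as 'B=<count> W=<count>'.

Answer: B=6 W=8

Derivation:
-- B to move --
(0,3): no bracket -> illegal
(0,4): no bracket -> illegal
(0,5): no bracket -> illegal
(1,3): flips 1 -> legal
(1,5): flips 1 -> legal
(1,6): no bracket -> illegal
(2,3): flips 1 -> legal
(2,6): no bracket -> illegal
(3,1): no bracket -> illegal
(3,2): flips 2 -> legal
(3,6): no bracket -> illegal
(4,1): flips 3 -> legal
(5,1): no bracket -> illegal
(5,2): no bracket -> illegal
(5,4): no bracket -> illegal
(6,2): flips 2 -> legal
(6,4): no bracket -> illegal
(7,2): no bracket -> illegal
(7,4): no bracket -> illegal
B mobility = 6
-- W to move --
(1,1): flips 1 -> legal
(1,2): no bracket -> illegal
(1,3): no bracket -> illegal
(2,1): no bracket -> illegal
(2,3): no bracket -> illegal
(2,6): flips 1 -> legal
(2,7): no bracket -> illegal
(3,1): no bracket -> illegal
(3,2): no bracket -> illegal
(3,6): flips 1 -> legal
(4,7): flips 2 -> legal
(5,4): no bracket -> illegal
(5,6): flips 1 -> legal
(5,7): flips 2 -> legal
(6,4): no bracket -> illegal
(6,5): flips 3 -> legal
(6,6): flips 1 -> legal
W mobility = 8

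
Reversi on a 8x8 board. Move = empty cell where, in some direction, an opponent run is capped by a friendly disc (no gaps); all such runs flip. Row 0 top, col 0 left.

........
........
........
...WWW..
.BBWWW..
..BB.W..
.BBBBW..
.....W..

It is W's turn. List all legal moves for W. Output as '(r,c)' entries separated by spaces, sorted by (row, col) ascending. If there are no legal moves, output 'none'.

(3,0): no bracket -> illegal
(3,1): flips 3 -> legal
(3,2): no bracket -> illegal
(4,0): flips 2 -> legal
(5,0): no bracket -> illegal
(5,1): flips 1 -> legal
(5,4): no bracket -> illegal
(6,0): flips 4 -> legal
(7,0): flips 2 -> legal
(7,1): flips 2 -> legal
(7,2): no bracket -> illegal
(7,3): flips 3 -> legal
(7,4): no bracket -> illegal

Answer: (3,1) (4,0) (5,1) (6,0) (7,0) (7,1) (7,3)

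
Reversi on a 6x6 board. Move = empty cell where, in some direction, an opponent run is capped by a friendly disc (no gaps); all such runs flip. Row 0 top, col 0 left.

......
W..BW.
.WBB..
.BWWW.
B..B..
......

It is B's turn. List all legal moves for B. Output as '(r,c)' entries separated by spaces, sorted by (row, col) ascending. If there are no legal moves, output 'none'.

(0,0): no bracket -> illegal
(0,1): no bracket -> illegal
(0,3): no bracket -> illegal
(0,4): no bracket -> illegal
(0,5): flips 1 -> legal
(1,1): flips 1 -> legal
(1,2): no bracket -> illegal
(1,5): flips 1 -> legal
(2,0): flips 1 -> legal
(2,4): no bracket -> illegal
(2,5): flips 1 -> legal
(3,0): no bracket -> illegal
(3,5): flips 3 -> legal
(4,1): flips 1 -> legal
(4,2): flips 1 -> legal
(4,4): flips 1 -> legal
(4,5): flips 1 -> legal

Answer: (0,5) (1,1) (1,5) (2,0) (2,5) (3,5) (4,1) (4,2) (4,4) (4,5)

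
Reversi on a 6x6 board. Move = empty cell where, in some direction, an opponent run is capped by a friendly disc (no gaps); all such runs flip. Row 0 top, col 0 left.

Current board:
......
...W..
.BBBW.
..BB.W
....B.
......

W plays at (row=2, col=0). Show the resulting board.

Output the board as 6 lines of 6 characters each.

Answer: ......
...W..
WWWWW.
..BB.W
....B.
......

Derivation:
Place W at (2,0); scan 8 dirs for brackets.
Dir NW: edge -> no flip
Dir N: first cell '.' (not opp) -> no flip
Dir NE: first cell '.' (not opp) -> no flip
Dir W: edge -> no flip
Dir E: opp run (2,1) (2,2) (2,3) capped by W -> flip
Dir SW: edge -> no flip
Dir S: first cell '.' (not opp) -> no flip
Dir SE: first cell '.' (not opp) -> no flip
All flips: (2,1) (2,2) (2,3)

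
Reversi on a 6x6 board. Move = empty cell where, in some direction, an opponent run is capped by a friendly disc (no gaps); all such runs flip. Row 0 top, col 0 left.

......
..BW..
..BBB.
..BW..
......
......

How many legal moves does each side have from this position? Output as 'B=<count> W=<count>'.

Answer: B=8 W=4

Derivation:
-- B to move --
(0,2): flips 1 -> legal
(0,3): flips 1 -> legal
(0,4): flips 1 -> legal
(1,4): flips 1 -> legal
(3,4): flips 1 -> legal
(4,2): flips 1 -> legal
(4,3): flips 1 -> legal
(4,4): flips 1 -> legal
B mobility = 8
-- W to move --
(0,1): no bracket -> illegal
(0,2): no bracket -> illegal
(0,3): no bracket -> illegal
(1,1): flips 2 -> legal
(1,4): no bracket -> illegal
(1,5): flips 1 -> legal
(2,1): no bracket -> illegal
(2,5): no bracket -> illegal
(3,1): flips 2 -> legal
(3,4): no bracket -> illegal
(3,5): flips 1 -> legal
(4,1): no bracket -> illegal
(4,2): no bracket -> illegal
(4,3): no bracket -> illegal
W mobility = 4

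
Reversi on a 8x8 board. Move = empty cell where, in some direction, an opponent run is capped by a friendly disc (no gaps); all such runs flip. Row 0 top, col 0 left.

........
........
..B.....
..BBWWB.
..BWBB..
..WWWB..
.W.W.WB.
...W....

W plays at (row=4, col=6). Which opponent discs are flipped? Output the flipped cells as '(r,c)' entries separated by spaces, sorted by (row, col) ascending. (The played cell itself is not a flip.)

Answer: (4,4) (4,5)

Derivation:
Dir NW: first cell 'W' (not opp) -> no flip
Dir N: opp run (3,6), next='.' -> no flip
Dir NE: first cell '.' (not opp) -> no flip
Dir W: opp run (4,5) (4,4) capped by W -> flip
Dir E: first cell '.' (not opp) -> no flip
Dir SW: opp run (5,5), next='.' -> no flip
Dir S: first cell '.' (not opp) -> no flip
Dir SE: first cell '.' (not opp) -> no flip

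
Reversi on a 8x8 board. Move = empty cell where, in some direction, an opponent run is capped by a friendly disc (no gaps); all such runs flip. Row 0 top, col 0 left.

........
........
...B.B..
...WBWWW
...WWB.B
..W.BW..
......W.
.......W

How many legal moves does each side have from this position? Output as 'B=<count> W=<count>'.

Answer: B=7 W=11

Derivation:
-- B to move --
(2,2): no bracket -> illegal
(2,4): no bracket -> illegal
(2,6): no bracket -> illegal
(2,7): flips 2 -> legal
(3,2): flips 2 -> legal
(4,1): no bracket -> illegal
(4,2): flips 2 -> legal
(4,6): no bracket -> illegal
(5,1): no bracket -> illegal
(5,3): flips 2 -> legal
(5,6): flips 1 -> legal
(5,7): no bracket -> illegal
(6,1): flips 2 -> legal
(6,2): no bracket -> illegal
(6,3): no bracket -> illegal
(6,4): no bracket -> illegal
(6,5): flips 1 -> legal
(6,7): no bracket -> illegal
(7,5): no bracket -> illegal
(7,6): no bracket -> illegal
B mobility = 7
-- W to move --
(1,2): no bracket -> illegal
(1,3): flips 1 -> legal
(1,4): flips 1 -> legal
(1,5): flips 1 -> legal
(1,6): flips 2 -> legal
(2,2): no bracket -> illegal
(2,4): flips 1 -> legal
(2,6): no bracket -> illegal
(3,2): no bracket -> illegal
(4,6): flips 1 -> legal
(5,3): flips 1 -> legal
(5,6): no bracket -> illegal
(5,7): flips 1 -> legal
(6,3): flips 2 -> legal
(6,4): flips 1 -> legal
(6,5): flips 1 -> legal
W mobility = 11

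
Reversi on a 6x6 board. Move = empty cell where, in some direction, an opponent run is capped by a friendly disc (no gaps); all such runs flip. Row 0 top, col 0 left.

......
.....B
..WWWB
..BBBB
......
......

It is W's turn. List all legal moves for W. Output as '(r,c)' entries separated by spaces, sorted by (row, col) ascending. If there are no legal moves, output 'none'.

(0,4): no bracket -> illegal
(0,5): no bracket -> illegal
(1,4): no bracket -> illegal
(2,1): no bracket -> illegal
(3,1): no bracket -> illegal
(4,1): flips 1 -> legal
(4,2): flips 2 -> legal
(4,3): flips 1 -> legal
(4,4): flips 2 -> legal
(4,5): flips 1 -> legal

Answer: (4,1) (4,2) (4,3) (4,4) (4,5)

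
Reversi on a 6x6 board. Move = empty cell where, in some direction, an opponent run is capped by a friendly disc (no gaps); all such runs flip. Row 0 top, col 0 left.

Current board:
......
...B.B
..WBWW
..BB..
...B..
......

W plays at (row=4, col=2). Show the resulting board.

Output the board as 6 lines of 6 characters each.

Answer: ......
...B.B
..WBWW
..WW..
..WB..
......

Derivation:
Place W at (4,2); scan 8 dirs for brackets.
Dir NW: first cell '.' (not opp) -> no flip
Dir N: opp run (3,2) capped by W -> flip
Dir NE: opp run (3,3) capped by W -> flip
Dir W: first cell '.' (not opp) -> no flip
Dir E: opp run (4,3), next='.' -> no flip
Dir SW: first cell '.' (not opp) -> no flip
Dir S: first cell '.' (not opp) -> no flip
Dir SE: first cell '.' (not opp) -> no flip
All flips: (3,2) (3,3)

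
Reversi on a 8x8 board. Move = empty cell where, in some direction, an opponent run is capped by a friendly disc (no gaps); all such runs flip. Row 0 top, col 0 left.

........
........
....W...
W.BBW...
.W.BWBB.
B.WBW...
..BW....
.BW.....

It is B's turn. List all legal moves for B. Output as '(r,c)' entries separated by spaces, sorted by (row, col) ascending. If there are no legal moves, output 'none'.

(1,3): no bracket -> illegal
(1,4): no bracket -> illegal
(1,5): flips 1 -> legal
(2,0): no bracket -> illegal
(2,1): no bracket -> illegal
(2,3): flips 1 -> legal
(2,5): flips 1 -> legal
(3,1): no bracket -> illegal
(3,5): flips 2 -> legal
(4,0): no bracket -> illegal
(4,2): flips 1 -> legal
(5,1): flips 1 -> legal
(5,5): flips 2 -> legal
(6,1): flips 1 -> legal
(6,4): flips 1 -> legal
(6,5): flips 1 -> legal
(7,3): flips 2 -> legal
(7,4): no bracket -> illegal

Answer: (1,5) (2,3) (2,5) (3,5) (4,2) (5,1) (5,5) (6,1) (6,4) (6,5) (7,3)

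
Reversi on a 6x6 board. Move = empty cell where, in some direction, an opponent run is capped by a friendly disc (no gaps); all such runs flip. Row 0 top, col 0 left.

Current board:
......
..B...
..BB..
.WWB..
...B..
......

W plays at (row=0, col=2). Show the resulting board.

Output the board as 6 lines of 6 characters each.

Place W at (0,2); scan 8 dirs for brackets.
Dir NW: edge -> no flip
Dir N: edge -> no flip
Dir NE: edge -> no flip
Dir W: first cell '.' (not opp) -> no flip
Dir E: first cell '.' (not opp) -> no flip
Dir SW: first cell '.' (not opp) -> no flip
Dir S: opp run (1,2) (2,2) capped by W -> flip
Dir SE: first cell '.' (not opp) -> no flip
All flips: (1,2) (2,2)

Answer: ..W...
..W...
..WB..
.WWB..
...B..
......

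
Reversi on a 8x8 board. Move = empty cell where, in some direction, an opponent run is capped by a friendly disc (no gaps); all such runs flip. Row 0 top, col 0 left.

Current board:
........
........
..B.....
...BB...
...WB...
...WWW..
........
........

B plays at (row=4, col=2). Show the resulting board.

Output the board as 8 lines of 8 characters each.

Answer: ........
........
..B.....
...BB...
..BBB...
...WWW..
........
........

Derivation:
Place B at (4,2); scan 8 dirs for brackets.
Dir NW: first cell '.' (not opp) -> no flip
Dir N: first cell '.' (not opp) -> no flip
Dir NE: first cell 'B' (not opp) -> no flip
Dir W: first cell '.' (not opp) -> no flip
Dir E: opp run (4,3) capped by B -> flip
Dir SW: first cell '.' (not opp) -> no flip
Dir S: first cell '.' (not opp) -> no flip
Dir SE: opp run (5,3), next='.' -> no flip
All flips: (4,3)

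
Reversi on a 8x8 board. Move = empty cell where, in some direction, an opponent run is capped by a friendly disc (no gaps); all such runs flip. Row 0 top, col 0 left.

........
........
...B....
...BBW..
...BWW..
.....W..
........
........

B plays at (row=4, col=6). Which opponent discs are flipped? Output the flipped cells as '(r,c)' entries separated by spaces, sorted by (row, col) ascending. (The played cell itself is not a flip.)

Answer: (4,4) (4,5)

Derivation:
Dir NW: opp run (3,5), next='.' -> no flip
Dir N: first cell '.' (not opp) -> no flip
Dir NE: first cell '.' (not opp) -> no flip
Dir W: opp run (4,5) (4,4) capped by B -> flip
Dir E: first cell '.' (not opp) -> no flip
Dir SW: opp run (5,5), next='.' -> no flip
Dir S: first cell '.' (not opp) -> no flip
Dir SE: first cell '.' (not opp) -> no flip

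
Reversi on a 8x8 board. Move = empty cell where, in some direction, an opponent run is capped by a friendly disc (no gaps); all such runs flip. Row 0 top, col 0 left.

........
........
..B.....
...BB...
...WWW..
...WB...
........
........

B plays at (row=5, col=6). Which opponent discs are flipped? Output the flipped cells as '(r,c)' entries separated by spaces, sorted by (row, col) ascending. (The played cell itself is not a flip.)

Answer: (4,5)

Derivation:
Dir NW: opp run (4,5) capped by B -> flip
Dir N: first cell '.' (not opp) -> no flip
Dir NE: first cell '.' (not opp) -> no flip
Dir W: first cell '.' (not opp) -> no flip
Dir E: first cell '.' (not opp) -> no flip
Dir SW: first cell '.' (not opp) -> no flip
Dir S: first cell '.' (not opp) -> no flip
Dir SE: first cell '.' (not opp) -> no flip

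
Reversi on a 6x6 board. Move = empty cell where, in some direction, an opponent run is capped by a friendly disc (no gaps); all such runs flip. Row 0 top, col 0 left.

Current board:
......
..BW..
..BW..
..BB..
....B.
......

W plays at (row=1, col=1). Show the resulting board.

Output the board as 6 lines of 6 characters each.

Place W at (1,1); scan 8 dirs for brackets.
Dir NW: first cell '.' (not opp) -> no flip
Dir N: first cell '.' (not opp) -> no flip
Dir NE: first cell '.' (not opp) -> no flip
Dir W: first cell '.' (not opp) -> no flip
Dir E: opp run (1,2) capped by W -> flip
Dir SW: first cell '.' (not opp) -> no flip
Dir S: first cell '.' (not opp) -> no flip
Dir SE: opp run (2,2) (3,3) (4,4), next='.' -> no flip
All flips: (1,2)

Answer: ......
.WWW..
..BW..
..BB..
....B.
......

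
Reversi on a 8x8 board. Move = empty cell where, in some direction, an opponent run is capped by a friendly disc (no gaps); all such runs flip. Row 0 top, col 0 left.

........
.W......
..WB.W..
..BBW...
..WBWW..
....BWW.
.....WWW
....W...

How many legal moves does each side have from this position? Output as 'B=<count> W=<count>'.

-- B to move --
(0,0): flips 2 -> legal
(0,1): no bracket -> illegal
(0,2): no bracket -> illegal
(1,0): no bracket -> illegal
(1,2): flips 1 -> legal
(1,3): no bracket -> illegal
(1,4): no bracket -> illegal
(1,5): no bracket -> illegal
(1,6): flips 2 -> legal
(2,0): no bracket -> illegal
(2,1): flips 1 -> legal
(2,4): flips 2 -> legal
(2,6): no bracket -> illegal
(3,1): no bracket -> illegal
(3,5): flips 1 -> legal
(3,6): flips 1 -> legal
(4,1): flips 1 -> legal
(4,6): flips 2 -> legal
(4,7): no bracket -> illegal
(5,1): flips 1 -> legal
(5,2): flips 1 -> legal
(5,3): no bracket -> illegal
(5,7): flips 2 -> legal
(6,3): no bracket -> illegal
(6,4): no bracket -> illegal
(7,3): no bracket -> illegal
(7,5): no bracket -> illegal
(7,6): flips 1 -> legal
(7,7): flips 3 -> legal
B mobility = 14
-- W to move --
(1,2): flips 1 -> legal
(1,3): no bracket -> illegal
(1,4): no bracket -> illegal
(2,1): flips 3 -> legal
(2,4): flips 2 -> legal
(3,1): flips 2 -> legal
(4,1): no bracket -> illegal
(5,2): flips 1 -> legal
(5,3): flips 1 -> legal
(6,3): flips 1 -> legal
(6,4): flips 1 -> legal
W mobility = 8

Answer: B=14 W=8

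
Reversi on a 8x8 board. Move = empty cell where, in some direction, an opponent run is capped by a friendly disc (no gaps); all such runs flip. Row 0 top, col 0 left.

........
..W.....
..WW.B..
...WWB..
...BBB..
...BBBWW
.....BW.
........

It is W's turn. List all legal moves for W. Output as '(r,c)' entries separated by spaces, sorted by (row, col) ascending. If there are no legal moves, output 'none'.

Answer: (1,6) (3,6) (5,2) (6,3) (6,4) (7,4)

Derivation:
(1,4): no bracket -> illegal
(1,5): no bracket -> illegal
(1,6): flips 1 -> legal
(2,4): no bracket -> illegal
(2,6): no bracket -> illegal
(3,2): no bracket -> illegal
(3,6): flips 1 -> legal
(4,2): no bracket -> illegal
(4,6): no bracket -> illegal
(5,2): flips 4 -> legal
(6,2): no bracket -> illegal
(6,3): flips 2 -> legal
(6,4): flips 3 -> legal
(7,4): flips 1 -> legal
(7,5): no bracket -> illegal
(7,6): no bracket -> illegal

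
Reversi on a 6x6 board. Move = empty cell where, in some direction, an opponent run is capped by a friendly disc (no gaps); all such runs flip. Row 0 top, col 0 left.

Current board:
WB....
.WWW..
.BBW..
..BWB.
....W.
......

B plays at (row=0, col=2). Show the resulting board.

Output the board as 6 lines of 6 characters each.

Answer: WBB...
.WBW..
.BBW..
..BWB.
....W.
......

Derivation:
Place B at (0,2); scan 8 dirs for brackets.
Dir NW: edge -> no flip
Dir N: edge -> no flip
Dir NE: edge -> no flip
Dir W: first cell 'B' (not opp) -> no flip
Dir E: first cell '.' (not opp) -> no flip
Dir SW: opp run (1,1), next='.' -> no flip
Dir S: opp run (1,2) capped by B -> flip
Dir SE: opp run (1,3), next='.' -> no flip
All flips: (1,2)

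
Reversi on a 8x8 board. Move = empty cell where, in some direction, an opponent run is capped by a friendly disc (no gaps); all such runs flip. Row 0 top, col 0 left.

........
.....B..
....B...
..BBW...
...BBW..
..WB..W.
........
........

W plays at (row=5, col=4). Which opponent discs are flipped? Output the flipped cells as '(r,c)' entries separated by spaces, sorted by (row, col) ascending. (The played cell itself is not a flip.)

Answer: (4,4) (5,3)

Derivation:
Dir NW: opp run (4,3) (3,2), next='.' -> no flip
Dir N: opp run (4,4) capped by W -> flip
Dir NE: first cell 'W' (not opp) -> no flip
Dir W: opp run (5,3) capped by W -> flip
Dir E: first cell '.' (not opp) -> no flip
Dir SW: first cell '.' (not opp) -> no flip
Dir S: first cell '.' (not opp) -> no flip
Dir SE: first cell '.' (not opp) -> no flip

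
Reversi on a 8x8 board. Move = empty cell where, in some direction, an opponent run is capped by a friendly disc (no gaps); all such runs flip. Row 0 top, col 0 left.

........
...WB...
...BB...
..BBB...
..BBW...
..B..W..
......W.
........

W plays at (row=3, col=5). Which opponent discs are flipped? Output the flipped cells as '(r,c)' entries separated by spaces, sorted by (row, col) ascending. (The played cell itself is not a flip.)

Answer: (2,4)

Derivation:
Dir NW: opp run (2,4) capped by W -> flip
Dir N: first cell '.' (not opp) -> no flip
Dir NE: first cell '.' (not opp) -> no flip
Dir W: opp run (3,4) (3,3) (3,2), next='.' -> no flip
Dir E: first cell '.' (not opp) -> no flip
Dir SW: first cell 'W' (not opp) -> no flip
Dir S: first cell '.' (not opp) -> no flip
Dir SE: first cell '.' (not opp) -> no flip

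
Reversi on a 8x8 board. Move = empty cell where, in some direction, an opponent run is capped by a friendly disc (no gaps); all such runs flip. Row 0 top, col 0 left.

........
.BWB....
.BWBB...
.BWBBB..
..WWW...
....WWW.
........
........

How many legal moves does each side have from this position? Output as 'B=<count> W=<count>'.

Answer: B=9 W=13

Derivation:
-- B to move --
(0,1): flips 1 -> legal
(0,2): no bracket -> illegal
(0,3): flips 1 -> legal
(4,1): flips 1 -> legal
(4,5): no bracket -> illegal
(4,6): no bracket -> illegal
(4,7): no bracket -> illegal
(5,1): flips 1 -> legal
(5,2): flips 1 -> legal
(5,3): flips 3 -> legal
(5,7): no bracket -> illegal
(6,3): no bracket -> illegal
(6,4): flips 2 -> legal
(6,5): flips 3 -> legal
(6,6): flips 2 -> legal
(6,7): no bracket -> illegal
B mobility = 9
-- W to move --
(0,0): flips 1 -> legal
(0,1): no bracket -> illegal
(0,2): no bracket -> illegal
(0,3): flips 3 -> legal
(0,4): flips 1 -> legal
(1,0): flips 2 -> legal
(1,4): flips 4 -> legal
(1,5): flips 2 -> legal
(2,0): flips 2 -> legal
(2,5): flips 3 -> legal
(2,6): flips 1 -> legal
(3,0): flips 2 -> legal
(3,6): flips 3 -> legal
(4,0): flips 1 -> legal
(4,1): no bracket -> illegal
(4,5): flips 2 -> legal
(4,6): no bracket -> illegal
W mobility = 13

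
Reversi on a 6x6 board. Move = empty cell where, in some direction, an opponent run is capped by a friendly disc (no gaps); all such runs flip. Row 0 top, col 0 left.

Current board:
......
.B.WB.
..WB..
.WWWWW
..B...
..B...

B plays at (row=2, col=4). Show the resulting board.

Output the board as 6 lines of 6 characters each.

Place B at (2,4); scan 8 dirs for brackets.
Dir NW: opp run (1,3), next='.' -> no flip
Dir N: first cell 'B' (not opp) -> no flip
Dir NE: first cell '.' (not opp) -> no flip
Dir W: first cell 'B' (not opp) -> no flip
Dir E: first cell '.' (not opp) -> no flip
Dir SW: opp run (3,3) capped by B -> flip
Dir S: opp run (3,4), next='.' -> no flip
Dir SE: opp run (3,5), next=edge -> no flip
All flips: (3,3)

Answer: ......
.B.WB.
..WBB.
.WWBWW
..B...
..B...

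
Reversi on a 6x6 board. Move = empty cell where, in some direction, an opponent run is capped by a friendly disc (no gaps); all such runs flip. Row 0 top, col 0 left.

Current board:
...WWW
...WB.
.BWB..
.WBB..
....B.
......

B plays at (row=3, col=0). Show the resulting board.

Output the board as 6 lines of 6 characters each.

Answer: ...WWW
...WB.
.BWB..
BBBB..
....B.
......

Derivation:
Place B at (3,0); scan 8 dirs for brackets.
Dir NW: edge -> no flip
Dir N: first cell '.' (not opp) -> no flip
Dir NE: first cell 'B' (not opp) -> no flip
Dir W: edge -> no flip
Dir E: opp run (3,1) capped by B -> flip
Dir SW: edge -> no flip
Dir S: first cell '.' (not opp) -> no flip
Dir SE: first cell '.' (not opp) -> no flip
All flips: (3,1)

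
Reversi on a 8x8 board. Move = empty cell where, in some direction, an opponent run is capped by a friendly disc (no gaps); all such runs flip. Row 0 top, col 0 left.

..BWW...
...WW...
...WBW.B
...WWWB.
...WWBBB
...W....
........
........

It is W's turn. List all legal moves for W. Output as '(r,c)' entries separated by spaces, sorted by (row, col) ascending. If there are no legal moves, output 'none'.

(0,1): flips 1 -> legal
(1,1): no bracket -> illegal
(1,2): no bracket -> illegal
(1,5): flips 1 -> legal
(1,6): no bracket -> illegal
(1,7): no bracket -> illegal
(2,6): no bracket -> illegal
(3,7): flips 1 -> legal
(5,4): no bracket -> illegal
(5,5): flips 1 -> legal
(5,6): flips 1 -> legal
(5,7): flips 1 -> legal

Answer: (0,1) (1,5) (3,7) (5,5) (5,6) (5,7)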